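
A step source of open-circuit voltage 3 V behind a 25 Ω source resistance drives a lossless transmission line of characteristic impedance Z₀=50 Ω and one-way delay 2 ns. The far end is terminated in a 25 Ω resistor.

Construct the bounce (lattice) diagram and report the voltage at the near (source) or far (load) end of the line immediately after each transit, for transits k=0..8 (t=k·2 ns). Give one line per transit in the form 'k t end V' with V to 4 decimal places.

Γ_L=-0.333333, Γ_S=-0.333333; launch V₁=3·50/75=2.000000
k=0 src: V=2.0000
k=1 load: inc=2.000000, refl=2.000000·-0.333333=-0.6667; V=0.000000+2.000000+-0.666667=1.3333
k=2 src: inc=-0.666667, refl=-0.666667·-0.333333=0.2222; V=2.000000+-0.666667+0.222222=1.5556
k=3 load: inc=0.222222, refl=0.222222·-0.333333=-0.0741; V=1.333333+0.222222+-0.074074=1.4815
k=4 src: inc=-0.074074, refl=-0.074074·-0.333333=0.0247; V=1.555556+-0.074074+0.024691=1.5062
k=5 load: inc=0.024691, refl=0.024691·-0.333333=-0.0082; V=1.481481+0.024691+-0.008230=1.4979
k=6 src: inc=-0.008230, refl=-0.008230·-0.333333=0.0027; V=1.506173+-0.008230+0.002743=1.5007
k=7 load: inc=0.002743, refl=0.002743·-0.333333=-0.0009; V=1.497942+0.002743+-0.000914=1.4998
k=8 src: inc=-0.000914, refl=-0.000914·-0.333333=0.0003; V=1.500686+-0.000914+0.000305=1.5001

0 0 source 2.0000
1 2 load 1.3333
2 4 source 1.5556
3 6 load 1.4815
4 8 source 1.5062
5 10 load 1.4979
6 12 source 1.5007
7 14 load 1.4998
8 16 source 1.5001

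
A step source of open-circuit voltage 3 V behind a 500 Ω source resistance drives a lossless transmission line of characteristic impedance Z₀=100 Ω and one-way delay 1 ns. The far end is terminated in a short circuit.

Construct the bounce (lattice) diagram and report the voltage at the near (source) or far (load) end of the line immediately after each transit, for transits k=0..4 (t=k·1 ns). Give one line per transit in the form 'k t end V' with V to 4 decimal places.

Γ_L=-1.000000, Γ_S=0.666667; launch V₁=3·100/600=0.500000
k=0 src: V=0.5000
k=1 load: inc=0.500000, refl=0.500000·-1.000000=-0.5000; V=0.000000+0.500000+-0.500000=0.0000
k=2 src: inc=-0.500000, refl=-0.500000·0.666667=-0.3333; V=0.500000+-0.500000+-0.333333=-0.3333
k=3 load: inc=-0.333333, refl=-0.333333·-1.000000=0.3333; V=0.000000+-0.333333+0.333333=0.0000
k=4 src: inc=0.333333, refl=0.333333·0.666667=0.2222; V=-0.333333+0.333333+0.222222=0.2222

0 0 source 0.5000
1 1 load 0.0000
2 2 source -0.3333
3 3 load 0.0000
4 4 source 0.2222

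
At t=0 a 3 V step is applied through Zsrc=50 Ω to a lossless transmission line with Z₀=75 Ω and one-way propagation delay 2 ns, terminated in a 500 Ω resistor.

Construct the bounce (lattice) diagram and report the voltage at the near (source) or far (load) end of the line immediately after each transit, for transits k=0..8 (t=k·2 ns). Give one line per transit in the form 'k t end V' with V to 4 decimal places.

Γ_L=0.739130, Γ_S=-0.200000; launch V₁=3·75/125=1.800000
k=0 src: V=1.8000
k=1 load: inc=1.800000, refl=1.800000·0.739130=1.3304; V=0.000000+1.800000+1.330435=3.1304
k=2 src: inc=1.330435, refl=1.330435·-0.200000=-0.2661; V=1.800000+1.330435+-0.266087=2.8643
k=3 load: inc=-0.266087, refl=-0.266087·0.739130=-0.1967; V=3.130435+-0.266087+-0.196673=2.6677
k=4 src: inc=-0.196673, refl=-0.196673·-0.200000=0.0393; V=2.864348+-0.196673+0.039335=2.7070
k=5 load: inc=0.039335, refl=0.039335·0.739130=0.0291; V=2.667675+0.039335+0.029073=2.7361
k=6 src: inc=0.029073, refl=0.029073·-0.200000=-0.0058; V=2.707009+0.029073+-0.005815=2.7303
k=7 load: inc=-0.005815, refl=-0.005815·0.739130=-0.0043; V=2.736083+-0.005815+-0.004298=2.7260
k=8 src: inc=-0.004298, refl=-0.004298·-0.200000=0.0009; V=2.730268+-0.004298+0.000860=2.7268

0 0 source 1.8000
1 2 load 3.1304
2 4 source 2.8643
3 6 load 2.6677
4 8 source 2.7070
5 10 load 2.7361
6 12 source 2.7303
7 14 load 2.7260
8 16 source 2.7268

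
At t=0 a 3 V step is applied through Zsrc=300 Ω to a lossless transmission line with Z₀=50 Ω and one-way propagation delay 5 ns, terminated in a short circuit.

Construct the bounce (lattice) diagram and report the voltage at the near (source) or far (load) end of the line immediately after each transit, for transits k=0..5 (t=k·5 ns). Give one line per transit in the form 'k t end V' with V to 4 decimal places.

0 0 source 0.4286
1 5 load 0.0000
2 10 source -0.3061
3 15 load 0.0000
4 20 source 0.2187
5 25 load 0.0000

Γ_L=-1.000000, Γ_S=0.714286; launch V₁=3·50/350=0.428571
k=0 src: V=0.4286
k=1 load: inc=0.428571, refl=0.428571·-1.000000=-0.4286; V=0.000000+0.428571+-0.428571=0.0000
k=2 src: inc=-0.428571, refl=-0.428571·0.714286=-0.3061; V=0.428571+-0.428571+-0.306122=-0.3061
k=3 load: inc=-0.306122, refl=-0.306122·-1.000000=0.3061; V=0.000000+-0.306122+0.306122=0.0000
k=4 src: inc=0.306122, refl=0.306122·0.714286=0.2187; V=-0.306122+0.306122+0.218659=0.2187
k=5 load: inc=0.218659, refl=0.218659·-1.000000=-0.2187; V=0.000000+0.218659+-0.218659=0.0000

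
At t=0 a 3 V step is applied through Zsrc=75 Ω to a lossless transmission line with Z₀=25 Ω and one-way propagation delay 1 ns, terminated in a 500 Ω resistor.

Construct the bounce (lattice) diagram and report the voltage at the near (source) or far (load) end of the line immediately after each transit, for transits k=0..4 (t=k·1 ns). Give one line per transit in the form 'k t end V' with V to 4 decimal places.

Γ_L=0.904762, Γ_S=0.500000; launch V₁=3·25/100=0.750000
k=0 src: V=0.7500
k=1 load: inc=0.750000, refl=0.750000·0.904762=0.6786; V=0.000000+0.750000+0.678571=1.4286
k=2 src: inc=0.678571, refl=0.678571·0.500000=0.3393; V=0.750000+0.678571+0.339286=1.7679
k=3 load: inc=0.339286, refl=0.339286·0.904762=0.3070; V=1.428571+0.339286+0.306973=2.0748
k=4 src: inc=0.306973, refl=0.306973·0.500000=0.1535; V=1.767857+0.306973+0.153486=2.2283

0 0 source 0.7500
1 1 load 1.4286
2 2 source 1.7679
3 3 load 2.0748
4 4 source 2.2283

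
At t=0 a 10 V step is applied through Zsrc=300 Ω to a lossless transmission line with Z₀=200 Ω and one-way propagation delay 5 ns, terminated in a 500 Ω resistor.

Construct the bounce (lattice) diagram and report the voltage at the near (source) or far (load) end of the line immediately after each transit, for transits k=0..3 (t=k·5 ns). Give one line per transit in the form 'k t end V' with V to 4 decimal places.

0 0 source 4.0000
1 5 load 5.7143
2 10 source 6.0571
3 15 load 6.2041

Γ_L=0.428571, Γ_S=0.200000; launch V₁=10·200/500=4.000000
k=0 src: V=4.0000
k=1 load: inc=4.000000, refl=4.000000·0.428571=1.7143; V=0.000000+4.000000+1.714286=5.7143
k=2 src: inc=1.714286, refl=1.714286·0.200000=0.3429; V=4.000000+1.714286+0.342857=6.0571
k=3 load: inc=0.342857, refl=0.342857·0.428571=0.1469; V=5.714286+0.342857+0.146939=6.2041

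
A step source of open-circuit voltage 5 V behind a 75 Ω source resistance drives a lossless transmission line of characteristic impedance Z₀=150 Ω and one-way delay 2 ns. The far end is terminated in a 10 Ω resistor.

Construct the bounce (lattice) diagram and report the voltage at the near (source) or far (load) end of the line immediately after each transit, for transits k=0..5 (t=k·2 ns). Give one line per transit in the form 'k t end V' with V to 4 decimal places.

Γ_L=-0.875000, Γ_S=-0.333333; launch V₁=5·150/225=3.333333
k=0 src: V=3.3333
k=1 load: inc=3.333333, refl=3.333333·-0.875000=-2.9167; V=0.000000+3.333333+-2.916667=0.4167
k=2 src: inc=-2.916667, refl=-2.916667·-0.333333=0.9722; V=3.333333+-2.916667+0.972222=1.3889
k=3 load: inc=0.972222, refl=0.972222·-0.875000=-0.8507; V=0.416667+0.972222+-0.850694=0.5382
k=4 src: inc=-0.850694, refl=-0.850694·-0.333333=0.2836; V=1.388889+-0.850694+0.283565=0.8218
k=5 load: inc=0.283565, refl=0.283565·-0.875000=-0.2481; V=0.538194+0.283565+-0.248119=0.5736

0 0 source 3.3333
1 2 load 0.4167
2 4 source 1.3889
3 6 load 0.5382
4 8 source 0.8218
5 10 load 0.5736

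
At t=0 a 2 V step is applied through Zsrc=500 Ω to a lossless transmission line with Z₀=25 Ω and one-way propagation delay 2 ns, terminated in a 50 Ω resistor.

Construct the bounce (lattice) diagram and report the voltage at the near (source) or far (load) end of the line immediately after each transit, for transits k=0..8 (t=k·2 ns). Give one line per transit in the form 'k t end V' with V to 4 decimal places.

Γ_L=0.333333, Γ_S=0.904762; launch V₁=2·25/525=0.095238
k=0 src: V=0.0952
k=1 load: inc=0.095238, refl=0.095238·0.333333=0.0317; V=0.000000+0.095238+0.031746=0.1270
k=2 src: inc=0.031746, refl=0.031746·0.904762=0.0287; V=0.095238+0.031746+0.028723=0.1557
k=3 load: inc=0.028723, refl=0.028723·0.333333=0.0096; V=0.126984+0.028723+0.009574=0.1653
k=4 src: inc=0.009574, refl=0.009574·0.904762=0.0087; V=0.155707+0.009574+0.008662=0.1739
k=5 load: inc=0.008662, refl=0.008662·0.333333=0.0029; V=0.165281+0.008662+0.002887=0.1768
k=6 src: inc=0.002887, refl=0.002887·0.904762=0.0026; V=0.173943+0.002887+0.002612=0.1794
k=7 load: inc=0.002612, refl=0.002612·0.333333=0.0009; V=0.176831+0.002612+0.000871=0.1803
k=8 src: inc=0.000871, refl=0.000871·0.904762=0.0008; V=0.179443+0.000871+0.000788=0.1811

0 0 source 0.0952
1 2 load 0.1270
2 4 source 0.1557
3 6 load 0.1653
4 8 source 0.1739
5 10 load 0.1768
6 12 source 0.1794
7 14 load 0.1803
8 16 source 0.1811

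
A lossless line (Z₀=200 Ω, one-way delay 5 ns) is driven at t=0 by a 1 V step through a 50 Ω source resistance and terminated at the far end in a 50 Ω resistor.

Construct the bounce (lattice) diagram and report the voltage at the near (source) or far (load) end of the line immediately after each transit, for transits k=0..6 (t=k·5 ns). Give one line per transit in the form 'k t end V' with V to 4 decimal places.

Γ_L=-0.600000, Γ_S=-0.600000; launch V₁=1·200/250=0.800000
k=0 src: V=0.8000
k=1 load: inc=0.800000, refl=0.800000·-0.600000=-0.4800; V=0.000000+0.800000+-0.480000=0.3200
k=2 src: inc=-0.480000, refl=-0.480000·-0.600000=0.2880; V=0.800000+-0.480000+0.288000=0.6080
k=3 load: inc=0.288000, refl=0.288000·-0.600000=-0.1728; V=0.320000+0.288000+-0.172800=0.4352
k=4 src: inc=-0.172800, refl=-0.172800·-0.600000=0.1037; V=0.608000+-0.172800+0.103680=0.5389
k=5 load: inc=0.103680, refl=0.103680·-0.600000=-0.0622; V=0.435200+0.103680+-0.062208=0.4767
k=6 src: inc=-0.062208, refl=-0.062208·-0.600000=0.0373; V=0.538880+-0.062208+0.037325=0.5140

0 0 source 0.8000
1 5 load 0.3200
2 10 source 0.6080
3 15 load 0.4352
4 20 source 0.5389
5 25 load 0.4767
6 30 source 0.5140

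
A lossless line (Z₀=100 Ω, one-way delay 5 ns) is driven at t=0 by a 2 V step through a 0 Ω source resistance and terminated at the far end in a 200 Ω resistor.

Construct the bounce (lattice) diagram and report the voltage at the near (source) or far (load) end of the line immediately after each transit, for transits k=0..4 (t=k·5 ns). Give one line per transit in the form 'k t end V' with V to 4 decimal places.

0 0 source 2.0000
1 5 load 2.6667
2 10 source 2.0000
3 15 load 1.7778
4 20 source 2.0000

Γ_L=0.333333, Γ_S=-1.000000; launch V₁=2·100/100=2.000000
k=0 src: V=2.0000
k=1 load: inc=2.000000, refl=2.000000·0.333333=0.6667; V=0.000000+2.000000+0.666667=2.6667
k=2 src: inc=0.666667, refl=0.666667·-1.000000=-0.6667; V=2.000000+0.666667+-0.666667=2.0000
k=3 load: inc=-0.666667, refl=-0.666667·0.333333=-0.2222; V=2.666667+-0.666667+-0.222222=1.7778
k=4 src: inc=-0.222222, refl=-0.222222·-1.000000=0.2222; V=2.000000+-0.222222+0.222222=2.0000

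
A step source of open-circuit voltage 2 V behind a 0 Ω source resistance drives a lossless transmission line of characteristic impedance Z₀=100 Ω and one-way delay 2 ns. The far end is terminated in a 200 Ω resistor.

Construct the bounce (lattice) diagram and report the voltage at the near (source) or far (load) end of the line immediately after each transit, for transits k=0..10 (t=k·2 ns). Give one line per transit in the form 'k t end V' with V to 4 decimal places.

Γ_L=0.333333, Γ_S=-1.000000; launch V₁=2·100/100=2.000000
k=0 src: V=2.0000
k=1 load: inc=2.000000, refl=2.000000·0.333333=0.6667; V=0.000000+2.000000+0.666667=2.6667
k=2 src: inc=0.666667, refl=0.666667·-1.000000=-0.6667; V=2.000000+0.666667+-0.666667=2.0000
k=3 load: inc=-0.666667, refl=-0.666667·0.333333=-0.2222; V=2.666667+-0.666667+-0.222222=1.7778
k=4 src: inc=-0.222222, refl=-0.222222·-1.000000=0.2222; V=2.000000+-0.222222+0.222222=2.0000
k=5 load: inc=0.222222, refl=0.222222·0.333333=0.0741; V=1.777778+0.222222+0.074074=2.0741
k=6 src: inc=0.074074, refl=0.074074·-1.000000=-0.0741; V=2.000000+0.074074+-0.074074=2.0000
k=7 load: inc=-0.074074, refl=-0.074074·0.333333=-0.0247; V=2.074074+-0.074074+-0.024691=1.9753
k=8 src: inc=-0.024691, refl=-0.024691·-1.000000=0.0247; V=2.000000+-0.024691+0.024691=2.0000
k=9 load: inc=0.024691, refl=0.024691·0.333333=0.0082; V=1.975309+0.024691+0.008230=2.0082
k=10 src: inc=0.008230, refl=0.008230·-1.000000=-0.0082; V=2.000000+0.008230+-0.008230=2.0000

0 0 source 2.0000
1 2 load 2.6667
2 4 source 2.0000
3 6 load 1.7778
4 8 source 2.0000
5 10 load 2.0741
6 12 source 2.0000
7 14 load 1.9753
8 16 source 2.0000
9 18 load 2.0082
10 20 source 2.0000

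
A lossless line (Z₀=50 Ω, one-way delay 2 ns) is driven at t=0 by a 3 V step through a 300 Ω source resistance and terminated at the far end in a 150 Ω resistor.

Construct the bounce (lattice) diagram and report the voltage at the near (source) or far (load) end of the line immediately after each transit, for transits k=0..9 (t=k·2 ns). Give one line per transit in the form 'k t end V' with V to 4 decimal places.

Γ_L=0.500000, Γ_S=0.714286; launch V₁=3·50/350=0.428571
k=0 src: V=0.4286
k=1 load: inc=0.428571, refl=0.428571·0.500000=0.2143; V=0.000000+0.428571+0.214286=0.6429
k=2 src: inc=0.214286, refl=0.214286·0.714286=0.1531; V=0.428571+0.214286+0.153061=0.7959
k=3 load: inc=0.153061, refl=0.153061·0.500000=0.0765; V=0.642857+0.153061+0.076531=0.8724
k=4 src: inc=0.076531, refl=0.076531·0.714286=0.0547; V=0.795918+0.076531+0.054665=0.9271
k=5 load: inc=0.054665, refl=0.054665·0.500000=0.0273; V=0.872449+0.054665+0.027332=0.9544
k=6 src: inc=0.027332, refl=0.027332·0.714286=0.0195; V=0.927114+0.027332+0.019523=0.9740
k=7 load: inc=0.019523, refl=0.019523·0.500000=0.0098; V=0.954446+0.019523+0.009762=0.9837
k=8 src: inc=0.009762, refl=0.009762·0.714286=0.0070; V=0.973969+0.009762+0.006973=0.9907
k=9 load: inc=0.006973, refl=0.006973·0.500000=0.0035; V=0.983731+0.006973+0.003486=0.9942

0 0 source 0.4286
1 2 load 0.6429
2 4 source 0.7959
3 6 load 0.8724
4 8 source 0.9271
5 10 load 0.9544
6 12 source 0.9740
7 14 load 0.9837
8 16 source 0.9907
9 18 load 0.9942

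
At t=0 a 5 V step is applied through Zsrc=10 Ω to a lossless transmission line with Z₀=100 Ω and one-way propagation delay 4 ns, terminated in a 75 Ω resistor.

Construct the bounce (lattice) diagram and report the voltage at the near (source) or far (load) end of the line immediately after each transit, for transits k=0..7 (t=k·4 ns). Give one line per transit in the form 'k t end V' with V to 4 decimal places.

Γ_L=-0.142857, Γ_S=-0.818182; launch V₁=5·100/110=4.545455
k=0 src: V=4.5455
k=1 load: inc=4.545455, refl=4.545455·-0.142857=-0.6494; V=0.000000+4.545455+-0.649351=3.8961
k=2 src: inc=-0.649351, refl=-0.649351·-0.818182=0.5313; V=4.545455+-0.649351+0.531287=4.4274
k=3 load: inc=0.531287, refl=0.531287·-0.142857=-0.0759; V=3.896104+0.531287+-0.075898=4.3515
k=4 src: inc=-0.075898, refl=-0.075898·-0.818182=0.0621; V=4.427391+-0.075898+0.062098=4.4136
k=5 load: inc=0.062098, refl=0.062098·-0.142857=-0.0089; V=4.351493+0.062098+-0.008871=4.4047
k=6 src: inc=-0.008871, refl=-0.008871·-0.818182=0.0073; V=4.413591+-0.008871+0.007258=4.4120
k=7 load: inc=0.007258, refl=0.007258·-0.142857=-0.0010; V=4.404720+0.007258+-0.001037=4.4109

0 0 source 4.5455
1 4 load 3.8961
2 8 source 4.4274
3 12 load 4.3515
4 16 source 4.4136
5 20 load 4.4047
6 24 source 4.4120
7 28 load 4.4109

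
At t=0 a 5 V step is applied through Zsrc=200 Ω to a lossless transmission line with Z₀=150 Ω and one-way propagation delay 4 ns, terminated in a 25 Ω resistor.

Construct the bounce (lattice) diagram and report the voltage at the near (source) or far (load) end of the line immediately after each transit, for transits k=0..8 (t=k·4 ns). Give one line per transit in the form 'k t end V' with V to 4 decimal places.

Γ_L=-0.714286, Γ_S=0.142857; launch V₁=5·150/350=2.142857
k=0 src: V=2.1429
k=1 load: inc=2.142857, refl=2.142857·-0.714286=-1.5306; V=0.000000+2.142857+-1.530612=0.6122
k=2 src: inc=-1.530612, refl=-1.530612·0.142857=-0.2187; V=2.142857+-1.530612+-0.218659=0.3936
k=3 load: inc=-0.218659, refl=-0.218659·-0.714286=0.1562; V=0.612245+-0.218659+0.156185=0.5498
k=4 src: inc=0.156185, refl=0.156185·0.142857=0.0223; V=0.393586+0.156185+0.022312=0.5721
k=5 load: inc=0.022312, refl=0.022312·-0.714286=-0.0159; V=0.549771+0.022312+-0.015937=0.5561
k=6 src: inc=-0.015937, refl=-0.015937·0.142857=-0.0023; V=0.572083+-0.015937+-0.002277=0.5539
k=7 load: inc=-0.002277, refl=-0.002277·-0.714286=0.0016; V=0.556146+-0.002277+0.001626=0.5555
k=8 src: inc=0.001626, refl=0.001626·0.142857=0.0002; V=0.553869+0.001626+0.000232=0.5557

0 0 source 2.1429
1 4 load 0.6122
2 8 source 0.3936
3 12 load 0.5498
4 16 source 0.5721
5 20 load 0.5561
6 24 source 0.5539
7 28 load 0.5555
8 32 source 0.5557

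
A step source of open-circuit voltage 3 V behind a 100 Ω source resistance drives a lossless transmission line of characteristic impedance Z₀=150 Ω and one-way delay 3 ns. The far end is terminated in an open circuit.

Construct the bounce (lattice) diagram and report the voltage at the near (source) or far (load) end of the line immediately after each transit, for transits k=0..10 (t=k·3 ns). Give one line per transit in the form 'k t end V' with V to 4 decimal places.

Γ_L=1.000000, Γ_S=-0.200000; launch V₁=3·150/250=1.800000
k=0 src: V=1.8000
k=1 load: inc=1.800000, refl=1.800000·1.000000=1.8000; V=0.000000+1.800000+1.800000=3.6000
k=2 src: inc=1.800000, refl=1.800000·-0.200000=-0.3600; V=1.800000+1.800000+-0.360000=3.2400
k=3 load: inc=-0.360000, refl=-0.360000·1.000000=-0.3600; V=3.600000+-0.360000+-0.360000=2.8800
k=4 src: inc=-0.360000, refl=-0.360000·-0.200000=0.0720; V=3.240000+-0.360000+0.072000=2.9520
k=5 load: inc=0.072000, refl=0.072000·1.000000=0.0720; V=2.880000+0.072000+0.072000=3.0240
k=6 src: inc=0.072000, refl=0.072000·-0.200000=-0.0144; V=2.952000+0.072000+-0.014400=3.0096
k=7 load: inc=-0.014400, refl=-0.014400·1.000000=-0.0144; V=3.024000+-0.014400+-0.014400=2.9952
k=8 src: inc=-0.014400, refl=-0.014400·-0.200000=0.0029; V=3.009600+-0.014400+0.002880=2.9981
k=9 load: inc=0.002880, refl=0.002880·1.000000=0.0029; V=2.995200+0.002880+0.002880=3.0010
k=10 src: inc=0.002880, refl=0.002880·-0.200000=-0.0006; V=2.998080+0.002880+-0.000576=3.0004

0 0 source 1.8000
1 3 load 3.6000
2 6 source 3.2400
3 9 load 2.8800
4 12 source 2.9520
5 15 load 3.0240
6 18 source 3.0096
7 21 load 2.9952
8 24 source 2.9981
9 27 load 3.0010
10 30 source 3.0004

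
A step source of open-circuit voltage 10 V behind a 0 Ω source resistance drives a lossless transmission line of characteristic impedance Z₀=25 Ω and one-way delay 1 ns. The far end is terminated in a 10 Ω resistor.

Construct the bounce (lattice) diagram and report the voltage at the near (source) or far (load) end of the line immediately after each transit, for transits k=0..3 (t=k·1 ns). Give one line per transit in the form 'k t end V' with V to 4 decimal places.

Γ_L=-0.428571, Γ_S=-1.000000; launch V₁=10·25/25=10.000000
k=0 src: V=10.0000
k=1 load: inc=10.000000, refl=10.000000·-0.428571=-4.2857; V=0.000000+10.000000+-4.285714=5.7143
k=2 src: inc=-4.285714, refl=-4.285714·-1.000000=4.2857; V=10.000000+-4.285714+4.285714=10.0000
k=3 load: inc=4.285714, refl=4.285714·-0.428571=-1.8367; V=5.714286+4.285714+-1.836735=8.1633

0 0 source 10.0000
1 1 load 5.7143
2 2 source 10.0000
3 3 load 8.1633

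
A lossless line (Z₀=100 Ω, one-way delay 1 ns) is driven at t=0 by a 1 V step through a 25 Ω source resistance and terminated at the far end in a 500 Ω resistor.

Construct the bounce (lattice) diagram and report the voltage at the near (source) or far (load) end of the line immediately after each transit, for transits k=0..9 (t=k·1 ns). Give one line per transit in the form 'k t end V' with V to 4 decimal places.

0 0 source 0.8000
1 1 load 1.3333
2 2 source 1.0133
3 3 load 0.8000
4 4 source 0.9280
5 5 load 1.0133
6 6 source 0.9621
7 7 load 0.9280
8 8 source 0.9485
9 9 load 0.9621

Γ_L=0.666667, Γ_S=-0.600000; launch V₁=1·100/125=0.800000
k=0 src: V=0.8000
k=1 load: inc=0.800000, refl=0.800000·0.666667=0.5333; V=0.000000+0.800000+0.533333=1.3333
k=2 src: inc=0.533333, refl=0.533333·-0.600000=-0.3200; V=0.800000+0.533333+-0.320000=1.0133
k=3 load: inc=-0.320000, refl=-0.320000·0.666667=-0.2133; V=1.333333+-0.320000+-0.213333=0.8000
k=4 src: inc=-0.213333, refl=-0.213333·-0.600000=0.1280; V=1.013333+-0.213333+0.128000=0.9280
k=5 load: inc=0.128000, refl=0.128000·0.666667=0.0853; V=0.800000+0.128000+0.085333=1.0133
k=6 src: inc=0.085333, refl=0.085333·-0.600000=-0.0512; V=0.928000+0.085333+-0.051200=0.9621
k=7 load: inc=-0.051200, refl=-0.051200·0.666667=-0.0341; V=1.013333+-0.051200+-0.034133=0.9280
k=8 src: inc=-0.034133, refl=-0.034133·-0.600000=0.0205; V=0.962133+-0.034133+0.020480=0.9485
k=9 load: inc=0.020480, refl=0.020480·0.666667=0.0137; V=0.928000+0.020480+0.013653=0.9621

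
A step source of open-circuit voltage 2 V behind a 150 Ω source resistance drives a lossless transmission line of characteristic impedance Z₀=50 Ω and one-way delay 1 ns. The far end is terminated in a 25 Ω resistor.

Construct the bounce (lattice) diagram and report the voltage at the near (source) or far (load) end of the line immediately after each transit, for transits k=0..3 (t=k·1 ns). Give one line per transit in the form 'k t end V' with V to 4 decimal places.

0 0 source 0.5000
1 1 load 0.3333
2 2 source 0.2500
3 3 load 0.2778

Γ_L=-0.333333, Γ_S=0.500000; launch V₁=2·50/200=0.500000
k=0 src: V=0.5000
k=1 load: inc=0.500000, refl=0.500000·-0.333333=-0.1667; V=0.000000+0.500000+-0.166667=0.3333
k=2 src: inc=-0.166667, refl=-0.166667·0.500000=-0.0833; V=0.500000+-0.166667+-0.083333=0.2500
k=3 load: inc=-0.083333, refl=-0.083333·-0.333333=0.0278; V=0.333333+-0.083333+0.027778=0.2778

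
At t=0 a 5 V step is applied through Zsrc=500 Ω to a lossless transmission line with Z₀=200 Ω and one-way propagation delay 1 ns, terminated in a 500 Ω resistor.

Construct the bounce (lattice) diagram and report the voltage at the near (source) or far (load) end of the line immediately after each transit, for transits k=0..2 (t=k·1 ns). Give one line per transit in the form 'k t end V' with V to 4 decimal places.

Γ_L=0.428571, Γ_S=0.428571; launch V₁=5·200/700=1.428571
k=0 src: V=1.4286
k=1 load: inc=1.428571, refl=1.428571·0.428571=0.6122; V=0.000000+1.428571+0.612245=2.0408
k=2 src: inc=0.612245, refl=0.612245·0.428571=0.2624; V=1.428571+0.612245+0.262391=2.3032

0 0 source 1.4286
1 1 load 2.0408
2 2 source 2.3032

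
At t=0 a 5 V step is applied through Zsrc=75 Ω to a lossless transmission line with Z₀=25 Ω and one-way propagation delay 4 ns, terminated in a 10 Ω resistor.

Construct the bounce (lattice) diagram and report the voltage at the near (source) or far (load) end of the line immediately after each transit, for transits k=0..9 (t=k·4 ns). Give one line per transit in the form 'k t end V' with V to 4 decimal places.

Γ_L=-0.428571, Γ_S=0.500000; launch V₁=5·25/100=1.250000
k=0 src: V=1.2500
k=1 load: inc=1.250000, refl=1.250000·-0.428571=-0.5357; V=0.000000+1.250000+-0.535714=0.7143
k=2 src: inc=-0.535714, refl=-0.535714·0.500000=-0.2679; V=1.250000+-0.535714+-0.267857=0.4464
k=3 load: inc=-0.267857, refl=-0.267857·-0.428571=0.1148; V=0.714286+-0.267857+0.114796=0.5612
k=4 src: inc=0.114796, refl=0.114796·0.500000=0.0574; V=0.446429+0.114796+0.057398=0.6186
k=5 load: inc=0.057398, refl=0.057398·-0.428571=-0.0246; V=0.561224+0.057398+-0.024599=0.5940
k=6 src: inc=-0.024599, refl=-0.024599·0.500000=-0.0123; V=0.618622+-0.024599+-0.012300=0.5817
k=7 load: inc=-0.012300, refl=-0.012300·-0.428571=0.0053; V=0.594023+-0.012300+0.005271=0.5870
k=8 src: inc=0.005271, refl=0.005271·0.500000=0.0026; V=0.581724+0.005271+0.002636=0.5896
k=9 load: inc=0.002636, refl=0.002636·-0.428571=-0.0011; V=0.586995+0.002636+-0.001130=0.5885

0 0 source 1.2500
1 4 load 0.7143
2 8 source 0.4464
3 12 load 0.5612
4 16 source 0.6186
5 20 load 0.5940
6 24 source 0.5817
7 28 load 0.5870
8 32 source 0.5896
9 36 load 0.5885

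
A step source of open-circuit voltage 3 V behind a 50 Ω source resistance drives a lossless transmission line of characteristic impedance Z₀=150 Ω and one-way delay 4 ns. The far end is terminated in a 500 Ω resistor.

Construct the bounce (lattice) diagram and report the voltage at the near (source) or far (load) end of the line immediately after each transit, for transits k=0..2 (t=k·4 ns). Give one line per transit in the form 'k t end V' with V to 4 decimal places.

0 0 source 2.2500
1 4 load 3.4615
2 8 source 2.8558

Γ_L=0.538462, Γ_S=-0.500000; launch V₁=3·150/200=2.250000
k=0 src: V=2.2500
k=1 load: inc=2.250000, refl=2.250000·0.538462=1.2115; V=0.000000+2.250000+1.211538=3.4615
k=2 src: inc=1.211538, refl=1.211538·-0.500000=-0.6058; V=2.250000+1.211538+-0.605769=2.8558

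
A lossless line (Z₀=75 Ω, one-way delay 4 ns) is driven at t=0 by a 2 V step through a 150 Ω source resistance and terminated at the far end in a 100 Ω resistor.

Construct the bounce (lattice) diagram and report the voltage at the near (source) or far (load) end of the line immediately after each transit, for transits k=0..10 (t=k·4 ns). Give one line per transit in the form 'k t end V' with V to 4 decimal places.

0 0 source 0.6667
1 4 load 0.7619
2 8 source 0.7937
3 12 load 0.7982
4 16 source 0.7997
5 20 load 0.7999
6 24 source 0.8000
7 28 load 0.8000
8 32 source 0.8000
9 36 load 0.8000
10 40 source 0.8000

Γ_L=0.142857, Γ_S=0.333333; launch V₁=2·75/225=0.666667
k=0 src: V=0.6667
k=1 load: inc=0.666667, refl=0.666667·0.142857=0.0952; V=0.000000+0.666667+0.095238=0.7619
k=2 src: inc=0.095238, refl=0.095238·0.333333=0.0317; V=0.666667+0.095238+0.031746=0.7937
k=3 load: inc=0.031746, refl=0.031746·0.142857=0.0045; V=0.761905+0.031746+0.004535=0.7982
k=4 src: inc=0.004535, refl=0.004535·0.333333=0.0015; V=0.793651+0.004535+0.001512=0.7997
k=5 load: inc=0.001512, refl=0.001512·0.142857=0.0002; V=0.798186+0.001512+0.000216=0.7999
k=6 src: inc=0.000216, refl=0.000216·0.333333=0.0001; V=0.799698+0.000216+0.000072=0.8000
k=7 load: inc=0.000072, refl=0.000072·0.142857=0.0000; V=0.799914+0.000072+0.000010=0.8000
k=8 src: inc=0.000010, refl=0.000010·0.333333=0.0000; V=0.799986+0.000010+0.000003=0.8000
k=9 load: inc=0.000003, refl=0.000003·0.142857=0.0000; V=0.799996+0.000003+0.000000=0.8000
k=10 src: inc=0.000000, refl=0.000000·0.333333=0.0000; V=0.799999+0.000000+0.000000=0.8000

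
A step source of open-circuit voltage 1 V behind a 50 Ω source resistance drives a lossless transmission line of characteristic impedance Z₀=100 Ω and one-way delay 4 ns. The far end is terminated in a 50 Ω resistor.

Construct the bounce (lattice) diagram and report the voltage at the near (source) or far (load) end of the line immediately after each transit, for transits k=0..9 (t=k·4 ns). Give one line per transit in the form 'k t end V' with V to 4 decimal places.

Γ_L=-0.333333, Γ_S=-0.333333; launch V₁=1·100/150=0.666667
k=0 src: V=0.6667
k=1 load: inc=0.666667, refl=0.666667·-0.333333=-0.2222; V=0.000000+0.666667+-0.222222=0.4444
k=2 src: inc=-0.222222, refl=-0.222222·-0.333333=0.0741; V=0.666667+-0.222222+0.074074=0.5185
k=3 load: inc=0.074074, refl=0.074074·-0.333333=-0.0247; V=0.444444+0.074074+-0.024691=0.4938
k=4 src: inc=-0.024691, refl=-0.024691·-0.333333=0.0082; V=0.518519+-0.024691+0.008230=0.5021
k=5 load: inc=0.008230, refl=0.008230·-0.333333=-0.0027; V=0.493827+0.008230+-0.002743=0.4993
k=6 src: inc=-0.002743, refl=-0.002743·-0.333333=0.0009; V=0.502058+-0.002743+0.000914=0.5002
k=7 load: inc=0.000914, refl=0.000914·-0.333333=-0.0003; V=0.499314+0.000914+-0.000305=0.4999
k=8 src: inc=-0.000305, refl=-0.000305·-0.333333=0.0001; V=0.500229+-0.000305+0.000102=0.5000
k=9 load: inc=0.000102, refl=0.000102·-0.333333=-0.0000; V=0.499924+0.000102+-0.000034=0.5000

0 0 source 0.6667
1 4 load 0.4444
2 8 source 0.5185
3 12 load 0.4938
4 16 source 0.5021
5 20 load 0.4993
6 24 source 0.5002
7 28 load 0.4999
8 32 source 0.5000
9 36 load 0.5000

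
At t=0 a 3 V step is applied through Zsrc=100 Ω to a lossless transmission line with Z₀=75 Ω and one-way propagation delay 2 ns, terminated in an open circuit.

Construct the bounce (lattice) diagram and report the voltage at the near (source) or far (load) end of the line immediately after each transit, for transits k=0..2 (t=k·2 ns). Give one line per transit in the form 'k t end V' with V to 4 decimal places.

Γ_L=1.000000, Γ_S=0.142857; launch V₁=3·75/175=1.285714
k=0 src: V=1.2857
k=1 load: inc=1.285714, refl=1.285714·1.000000=1.2857; V=0.000000+1.285714+1.285714=2.5714
k=2 src: inc=1.285714, refl=1.285714·0.142857=0.1837; V=1.285714+1.285714+0.183673=2.7551

0 0 source 1.2857
1 2 load 2.5714
2 4 source 2.7551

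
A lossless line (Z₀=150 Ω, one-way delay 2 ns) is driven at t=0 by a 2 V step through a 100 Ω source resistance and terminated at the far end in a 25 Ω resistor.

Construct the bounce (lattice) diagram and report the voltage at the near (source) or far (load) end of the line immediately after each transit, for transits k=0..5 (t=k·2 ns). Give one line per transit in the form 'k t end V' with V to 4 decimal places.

0 0 source 1.2000
1 2 load 0.3429
2 4 source 0.5143
3 6 load 0.3918
4 8 source 0.4163
5 10 load 0.3988

Γ_L=-0.714286, Γ_S=-0.200000; launch V₁=2·150/250=1.200000
k=0 src: V=1.2000
k=1 load: inc=1.200000, refl=1.200000·-0.714286=-0.8571; V=0.000000+1.200000+-0.857143=0.3429
k=2 src: inc=-0.857143, refl=-0.857143·-0.200000=0.1714; V=1.200000+-0.857143+0.171429=0.5143
k=3 load: inc=0.171429, refl=0.171429·-0.714286=-0.1224; V=0.342857+0.171429+-0.122449=0.3918
k=4 src: inc=-0.122449, refl=-0.122449·-0.200000=0.0245; V=0.514286+-0.122449+0.024490=0.4163
k=5 load: inc=0.024490, refl=0.024490·-0.714286=-0.0175; V=0.391837+0.024490+-0.017493=0.3988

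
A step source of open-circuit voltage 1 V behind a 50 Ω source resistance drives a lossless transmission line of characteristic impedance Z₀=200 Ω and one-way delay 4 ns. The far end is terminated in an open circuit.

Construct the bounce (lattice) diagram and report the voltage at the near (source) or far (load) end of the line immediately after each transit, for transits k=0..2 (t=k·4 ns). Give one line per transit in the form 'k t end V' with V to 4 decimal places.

Γ_L=1.000000, Γ_S=-0.600000; launch V₁=1·200/250=0.800000
k=0 src: V=0.8000
k=1 load: inc=0.800000, refl=0.800000·1.000000=0.8000; V=0.000000+0.800000+0.800000=1.6000
k=2 src: inc=0.800000, refl=0.800000·-0.600000=-0.4800; V=0.800000+0.800000+-0.480000=1.1200

0 0 source 0.8000
1 4 load 1.6000
2 8 source 1.1200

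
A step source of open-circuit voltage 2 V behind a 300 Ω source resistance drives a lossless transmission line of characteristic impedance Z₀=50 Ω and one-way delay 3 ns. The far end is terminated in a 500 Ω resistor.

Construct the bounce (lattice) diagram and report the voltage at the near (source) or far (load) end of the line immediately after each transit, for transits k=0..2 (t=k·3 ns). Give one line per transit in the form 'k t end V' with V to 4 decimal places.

Γ_L=0.818182, Γ_S=0.714286; launch V₁=2·50/350=0.285714
k=0 src: V=0.2857
k=1 load: inc=0.285714, refl=0.285714·0.818182=0.2338; V=0.000000+0.285714+0.233766=0.5195
k=2 src: inc=0.233766, refl=0.233766·0.714286=0.1670; V=0.285714+0.233766+0.166976=0.6865

0 0 source 0.2857
1 3 load 0.5195
2 6 source 0.6865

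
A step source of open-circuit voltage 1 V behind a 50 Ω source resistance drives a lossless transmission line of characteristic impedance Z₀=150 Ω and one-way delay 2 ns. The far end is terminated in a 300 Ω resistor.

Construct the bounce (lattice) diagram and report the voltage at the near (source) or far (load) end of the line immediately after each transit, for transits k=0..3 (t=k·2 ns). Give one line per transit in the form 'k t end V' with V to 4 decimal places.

0 0 source 0.7500
1 2 load 1.0000
2 4 source 0.8750
3 6 load 0.8333

Γ_L=0.333333, Γ_S=-0.500000; launch V₁=1·150/200=0.750000
k=0 src: V=0.7500
k=1 load: inc=0.750000, refl=0.750000·0.333333=0.2500; V=0.000000+0.750000+0.250000=1.0000
k=2 src: inc=0.250000, refl=0.250000·-0.500000=-0.1250; V=0.750000+0.250000+-0.125000=0.8750
k=3 load: inc=-0.125000, refl=-0.125000·0.333333=-0.0417; V=1.000000+-0.125000+-0.041667=0.8333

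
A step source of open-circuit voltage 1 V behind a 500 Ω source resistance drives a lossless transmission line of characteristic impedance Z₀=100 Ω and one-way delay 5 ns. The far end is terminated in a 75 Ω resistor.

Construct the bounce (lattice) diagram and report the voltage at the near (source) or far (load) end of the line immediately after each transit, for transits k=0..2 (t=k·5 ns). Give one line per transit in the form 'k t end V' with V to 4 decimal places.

0 0 source 0.1667
1 5 load 0.1429
2 10 source 0.1270

Γ_L=-0.142857, Γ_S=0.666667; launch V₁=1·100/600=0.166667
k=0 src: V=0.1667
k=1 load: inc=0.166667, refl=0.166667·-0.142857=-0.0238; V=0.000000+0.166667+-0.023810=0.1429
k=2 src: inc=-0.023810, refl=-0.023810·0.666667=-0.0159; V=0.166667+-0.023810+-0.015873=0.1270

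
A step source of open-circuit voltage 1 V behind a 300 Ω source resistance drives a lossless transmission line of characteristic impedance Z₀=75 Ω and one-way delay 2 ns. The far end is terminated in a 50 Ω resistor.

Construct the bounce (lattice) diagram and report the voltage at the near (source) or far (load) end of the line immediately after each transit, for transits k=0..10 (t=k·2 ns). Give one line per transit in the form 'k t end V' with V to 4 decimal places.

Γ_L=-0.200000, Γ_S=0.600000; launch V₁=1·75/375=0.200000
k=0 src: V=0.2000
k=1 load: inc=0.200000, refl=0.200000·-0.200000=-0.0400; V=0.000000+0.200000+-0.040000=0.1600
k=2 src: inc=-0.040000, refl=-0.040000·0.600000=-0.0240; V=0.200000+-0.040000+-0.024000=0.1360
k=3 load: inc=-0.024000, refl=-0.024000·-0.200000=0.0048; V=0.160000+-0.024000+0.004800=0.1408
k=4 src: inc=0.004800, refl=0.004800·0.600000=0.0029; V=0.136000+0.004800+0.002880=0.1437
k=5 load: inc=0.002880, refl=0.002880·-0.200000=-0.0006; V=0.140800+0.002880+-0.000576=0.1431
k=6 src: inc=-0.000576, refl=-0.000576·0.600000=-0.0003; V=0.143680+-0.000576+-0.000346=0.1428
k=7 load: inc=-0.000346, refl=-0.000346·-0.200000=0.0001; V=0.143104+-0.000346+0.000069=0.1428
k=8 src: inc=0.000069, refl=0.000069·0.600000=0.0000; V=0.142758+0.000069+0.000041=0.1429
k=9 load: inc=0.000041, refl=0.000041·-0.200000=-0.0000; V=0.142828+0.000041+-0.000008=0.1429
k=10 src: inc=-0.000008, refl=-0.000008·0.600000=-0.0000; V=0.142869+-0.000008+-0.000005=0.1429

0 0 source 0.2000
1 2 load 0.1600
2 4 source 0.1360
3 6 load 0.1408
4 8 source 0.1437
5 10 load 0.1431
6 12 source 0.1428
7 14 load 0.1428
8 16 source 0.1429
9 18 load 0.1429
10 20 source 0.1429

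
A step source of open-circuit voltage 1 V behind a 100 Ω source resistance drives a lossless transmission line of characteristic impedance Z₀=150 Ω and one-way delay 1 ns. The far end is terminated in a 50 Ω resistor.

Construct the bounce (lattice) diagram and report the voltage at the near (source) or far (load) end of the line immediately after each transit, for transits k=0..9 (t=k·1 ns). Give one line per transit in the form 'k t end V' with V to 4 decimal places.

Γ_L=-0.500000, Γ_S=-0.200000; launch V₁=1·150/250=0.600000
k=0 src: V=0.6000
k=1 load: inc=0.600000, refl=0.600000·-0.500000=-0.3000; V=0.000000+0.600000+-0.300000=0.3000
k=2 src: inc=-0.300000, refl=-0.300000·-0.200000=0.0600; V=0.600000+-0.300000+0.060000=0.3600
k=3 load: inc=0.060000, refl=0.060000·-0.500000=-0.0300; V=0.300000+0.060000+-0.030000=0.3300
k=4 src: inc=-0.030000, refl=-0.030000·-0.200000=0.0060; V=0.360000+-0.030000+0.006000=0.3360
k=5 load: inc=0.006000, refl=0.006000·-0.500000=-0.0030; V=0.330000+0.006000+-0.003000=0.3330
k=6 src: inc=-0.003000, refl=-0.003000·-0.200000=0.0006; V=0.336000+-0.003000+0.000600=0.3336
k=7 load: inc=0.000600, refl=0.000600·-0.500000=-0.0003; V=0.333000+0.000600+-0.000300=0.3333
k=8 src: inc=-0.000300, refl=-0.000300·-0.200000=0.0001; V=0.333600+-0.000300+0.000060=0.3334
k=9 load: inc=0.000060, refl=0.000060·-0.500000=-0.0000; V=0.333300+0.000060+-0.000030=0.3333

0 0 source 0.6000
1 1 load 0.3000
2 2 source 0.3600
3 3 load 0.3300
4 4 source 0.3360
5 5 load 0.3330
6 6 source 0.3336
7 7 load 0.3333
8 8 source 0.3334
9 9 load 0.3333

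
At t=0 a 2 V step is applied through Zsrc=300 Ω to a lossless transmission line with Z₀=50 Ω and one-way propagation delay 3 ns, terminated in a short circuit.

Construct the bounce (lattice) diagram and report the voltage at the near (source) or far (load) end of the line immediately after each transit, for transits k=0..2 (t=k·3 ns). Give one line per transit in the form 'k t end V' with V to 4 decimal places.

0 0 source 0.2857
1 3 load 0.0000
2 6 source -0.2041

Γ_L=-1.000000, Γ_S=0.714286; launch V₁=2·50/350=0.285714
k=0 src: V=0.2857
k=1 load: inc=0.285714, refl=0.285714·-1.000000=-0.2857; V=0.000000+0.285714+-0.285714=0.0000
k=2 src: inc=-0.285714, refl=-0.285714·0.714286=-0.2041; V=0.285714+-0.285714+-0.204082=-0.2041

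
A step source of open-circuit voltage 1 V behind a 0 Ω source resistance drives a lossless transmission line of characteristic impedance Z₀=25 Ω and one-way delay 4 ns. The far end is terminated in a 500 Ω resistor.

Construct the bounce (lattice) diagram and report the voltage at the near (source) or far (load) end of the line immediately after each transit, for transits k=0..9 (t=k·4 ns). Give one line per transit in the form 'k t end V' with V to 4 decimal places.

0 0 source 1.0000
1 4 load 1.9048
2 8 source 1.0000
3 12 load 0.1814
4 16 source 1.0000
5 20 load 1.7406
6 24 source 1.0000
7 28 load 0.3299
8 32 source 1.0000
9 36 load 1.6063

Γ_L=0.904762, Γ_S=-1.000000; launch V₁=1·25/25=1.000000
k=0 src: V=1.0000
k=1 load: inc=1.000000, refl=1.000000·0.904762=0.9048; V=0.000000+1.000000+0.904762=1.9048
k=2 src: inc=0.904762, refl=0.904762·-1.000000=-0.9048; V=1.000000+0.904762+-0.904762=1.0000
k=3 load: inc=-0.904762, refl=-0.904762·0.904762=-0.8186; V=1.904762+-0.904762+-0.818594=0.1814
k=4 src: inc=-0.818594, refl=-0.818594·-1.000000=0.8186; V=1.000000+-0.818594+0.818594=1.0000
k=5 load: inc=0.818594, refl=0.818594·0.904762=0.7406; V=0.181406+0.818594+0.740633=1.7406
k=6 src: inc=0.740633, refl=0.740633·-1.000000=-0.7406; V=1.000000+0.740633+-0.740633=1.0000
k=7 load: inc=-0.740633, refl=-0.740633·0.904762=-0.6701; V=1.740633+-0.740633+-0.670096=0.3299
k=8 src: inc=-0.670096, refl=-0.670096·-1.000000=0.6701; V=1.000000+-0.670096+0.670096=1.0000
k=9 load: inc=0.670096, refl=0.670096·0.904762=0.6063; V=0.329904+0.670096+0.606278=1.6063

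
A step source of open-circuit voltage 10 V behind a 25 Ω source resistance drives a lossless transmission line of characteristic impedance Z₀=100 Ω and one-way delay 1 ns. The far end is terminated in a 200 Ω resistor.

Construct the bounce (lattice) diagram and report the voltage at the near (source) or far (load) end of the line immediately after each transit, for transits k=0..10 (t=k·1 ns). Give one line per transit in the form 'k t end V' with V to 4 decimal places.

Γ_L=0.333333, Γ_S=-0.600000; launch V₁=10·100/125=8.000000
k=0 src: V=8.0000
k=1 load: inc=8.000000, refl=8.000000·0.333333=2.6667; V=0.000000+8.000000+2.666667=10.6667
k=2 src: inc=2.666667, refl=2.666667·-0.600000=-1.6000; V=8.000000+2.666667+-1.600000=9.0667
k=3 load: inc=-1.600000, refl=-1.600000·0.333333=-0.5333; V=10.666667+-1.600000+-0.533333=8.5333
k=4 src: inc=-0.533333, refl=-0.533333·-0.600000=0.3200; V=9.066667+-0.533333+0.320000=8.8533
k=5 load: inc=0.320000, refl=0.320000·0.333333=0.1067; V=8.533333+0.320000+0.106667=8.9600
k=6 src: inc=0.106667, refl=0.106667·-0.600000=-0.0640; V=8.853333+0.106667+-0.064000=8.8960
k=7 load: inc=-0.064000, refl=-0.064000·0.333333=-0.0213; V=8.960000+-0.064000+-0.021333=8.8747
k=8 src: inc=-0.021333, refl=-0.021333·-0.600000=0.0128; V=8.896000+-0.021333+0.012800=8.8875
k=9 load: inc=0.012800, refl=0.012800·0.333333=0.0043; V=8.874667+0.012800+0.004267=8.8917
k=10 src: inc=0.004267, refl=0.004267·-0.600000=-0.0026; V=8.887467+0.004267+-0.002560=8.8892

0 0 source 8.0000
1 1 load 10.6667
2 2 source 9.0667
3 3 load 8.5333
4 4 source 8.8533
5 5 load 8.9600
6 6 source 8.8960
7 7 load 8.8747
8 8 source 8.8875
9 9 load 8.8917
10 10 source 8.8892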